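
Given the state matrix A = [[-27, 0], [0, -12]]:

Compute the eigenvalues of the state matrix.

For diagonal matrix, eigenvalues are diagonal entries: λ₁ = -27, λ₂ = -12.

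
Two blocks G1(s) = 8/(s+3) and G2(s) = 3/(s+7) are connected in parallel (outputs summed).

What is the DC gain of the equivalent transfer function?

Parallel: G_eq = G1 + G2. DC gain = G1(0) + G2(0) = 8/3 + 3/7 = 2.6667 + 0.4286 = 3.0952.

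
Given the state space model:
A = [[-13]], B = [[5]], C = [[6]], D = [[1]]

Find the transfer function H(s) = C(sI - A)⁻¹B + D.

(sI - A)⁻¹ = 1/(s + 13). H(s) = 6×5/(s + 13) + 1 = (s + 43)/(s + 13).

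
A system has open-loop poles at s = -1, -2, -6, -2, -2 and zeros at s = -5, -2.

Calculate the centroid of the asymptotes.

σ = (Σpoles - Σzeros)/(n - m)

σ = (Σpoles - Σzeros)/(n - m) = (-13 - (-7))/(5 - 2) = -6/3 = -2.0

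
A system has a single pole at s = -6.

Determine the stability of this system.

Pole at s = -6 is in the left half-plane. Stable.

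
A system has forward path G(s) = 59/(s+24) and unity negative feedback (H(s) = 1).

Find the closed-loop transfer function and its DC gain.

T(s) = G/(1+GH) = [59/(s+24)] / [1 + 59/(s+24)] = 59/(s+24+59) = 59/(s+83). DC gain = 59/83 = 0.7108.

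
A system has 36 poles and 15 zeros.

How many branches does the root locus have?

Root locus has n branches where n = number of poles = 36.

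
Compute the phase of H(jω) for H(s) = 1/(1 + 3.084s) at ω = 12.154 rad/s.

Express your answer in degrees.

Phase = -arctan(ωτ) = -arctan(12.154 × 3.084) = -88.5°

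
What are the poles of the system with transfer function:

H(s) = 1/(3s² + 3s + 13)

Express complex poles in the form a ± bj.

Discriminant = 3² - 4×3×13 = 9 - 156 = -147 < 0, so the poles are a complex conjugate pair s = (-3 ± j√147)/(2×3). Real part = -3/(2×3) = -3/6 = -0.5; imaginary part = ±√147/(2×3) ≈ 2.0207. Poles: s = -0.5 ± 2.0207j.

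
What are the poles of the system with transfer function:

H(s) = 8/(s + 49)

Pole is where denominator = 0: s + 49 = 0, so s = -49.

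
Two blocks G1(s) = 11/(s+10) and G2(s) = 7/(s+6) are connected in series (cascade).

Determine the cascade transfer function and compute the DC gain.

Series: multiply transfer functions. G_eq = 11/(s+10) × 7/(s+6) = 77/((s+10)(s+6)). DC gain = 77/(10×6) = 1.2833.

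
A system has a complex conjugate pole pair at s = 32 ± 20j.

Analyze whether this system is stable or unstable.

Real part of poles is 32 (> 0, right half-plane). Unstable.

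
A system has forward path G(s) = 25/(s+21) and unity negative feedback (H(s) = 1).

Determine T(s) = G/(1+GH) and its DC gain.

T(s) = G/(1+GH) = [25/(s+21)] / [1 + 25/(s+21)] = 25/(s+21+25) = 25/(s+46). DC gain = 25/46 = 0.5435.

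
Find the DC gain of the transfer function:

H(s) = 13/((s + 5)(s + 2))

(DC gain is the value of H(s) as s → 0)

DC gain = H(0) = 13/(5 × 2) = 13/10 = 1.3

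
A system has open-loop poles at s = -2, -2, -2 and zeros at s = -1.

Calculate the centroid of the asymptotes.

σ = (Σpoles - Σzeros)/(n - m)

σ = (Σpoles - Σzeros)/(n - m) = (-6 - (-1))/(3 - 1) = -5/2 = -2.5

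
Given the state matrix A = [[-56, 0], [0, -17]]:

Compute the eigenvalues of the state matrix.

For diagonal matrix, eigenvalues are diagonal entries: λ₁ = -56, λ₂ = -17.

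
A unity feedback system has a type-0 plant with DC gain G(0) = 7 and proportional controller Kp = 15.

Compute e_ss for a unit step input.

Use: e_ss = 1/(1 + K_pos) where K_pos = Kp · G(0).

K_pos = Kp · G(0) = 15 × 7 = 105. e_ss = 1/(1 + 105) = 0.0094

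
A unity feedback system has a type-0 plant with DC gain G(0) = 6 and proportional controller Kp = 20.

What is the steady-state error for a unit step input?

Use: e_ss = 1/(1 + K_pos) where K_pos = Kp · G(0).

K_pos = Kp · G(0) = 20 × 6 = 120. e_ss = 1/(1 + 120) = 0.0083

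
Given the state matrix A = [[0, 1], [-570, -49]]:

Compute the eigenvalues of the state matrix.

det(A - λI) = λ² - (-49)λ + 570 = (λ - (-19))(λ - (-30)). Eigenvalues: -19, -30.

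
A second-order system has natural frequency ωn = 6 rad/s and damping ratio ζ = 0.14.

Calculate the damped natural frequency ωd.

ωd = ωn√(1 - ζ²) = 6√(1 - 0.14²) = 5.94 rad/s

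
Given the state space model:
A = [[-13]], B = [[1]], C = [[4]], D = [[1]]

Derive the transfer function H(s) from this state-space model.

(sI - A)⁻¹ = 1/(s + 13). H(s) = 4×1/(s + 13) + 1 = (s + 17)/(s + 13).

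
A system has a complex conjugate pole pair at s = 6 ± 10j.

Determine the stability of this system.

Real part of poles is 6 (> 0, right half-plane). Unstable.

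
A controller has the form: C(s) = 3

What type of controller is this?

This is a Proportional (P) controller.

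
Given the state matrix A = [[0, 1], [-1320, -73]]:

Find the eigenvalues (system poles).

det(A - λI) = λ² - (-73)λ + 1320 = (λ - (-40))(λ - (-33)). Eigenvalues: -40, -33.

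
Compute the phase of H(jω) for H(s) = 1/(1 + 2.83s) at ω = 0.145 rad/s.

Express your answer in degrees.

Phase = -arctan(ωτ) = -arctan(0.145 × 2.83) = -22.3°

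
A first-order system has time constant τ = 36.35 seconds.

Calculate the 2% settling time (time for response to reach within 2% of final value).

For first-order system, 2% settling time ≈ 4τ = 4 × 36.35 = 145.4 s.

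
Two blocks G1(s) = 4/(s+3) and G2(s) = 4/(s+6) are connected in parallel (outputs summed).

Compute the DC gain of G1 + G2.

Parallel: G_eq = G1 + G2. DC gain = G1(0) + G2(0) = 4/3 + 4/6 = 1.3333 + 0.6667 = 2.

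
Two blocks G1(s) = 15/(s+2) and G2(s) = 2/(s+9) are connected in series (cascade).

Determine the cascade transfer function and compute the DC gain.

Series: multiply transfer functions. G_eq = 15/(s+2) × 2/(s+9) = 30/((s+2)(s+9)). DC gain = 30/(2×9) = 1.6667.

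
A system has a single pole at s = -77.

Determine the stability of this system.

Pole at s = -77 is in the left half-plane. Stable.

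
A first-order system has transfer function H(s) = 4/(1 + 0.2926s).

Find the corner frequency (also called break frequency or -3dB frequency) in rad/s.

Corner frequency = 1/τ = 1/0.2926 = 3.418 rad/s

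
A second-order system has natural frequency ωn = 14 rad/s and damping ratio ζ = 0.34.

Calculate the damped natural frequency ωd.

ωd = ωn√(1 - ζ²) = 14√(1 - 0.34²) = 13.17 rad/s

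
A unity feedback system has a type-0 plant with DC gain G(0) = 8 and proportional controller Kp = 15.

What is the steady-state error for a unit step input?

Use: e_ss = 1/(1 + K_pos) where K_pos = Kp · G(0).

K_pos = Kp · G(0) = 15 × 8 = 120. e_ss = 1/(1 + 120) = 0.0083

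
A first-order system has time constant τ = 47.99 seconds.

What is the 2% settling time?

For first-order system, 2% settling time ≈ 4τ = 4 × 47.99 = 191.96 s.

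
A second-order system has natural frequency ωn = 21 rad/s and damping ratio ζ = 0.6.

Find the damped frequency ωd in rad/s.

ωd = ωn√(1 - ζ²) = 21√(1 - 0.6²) = 16.8 rad/s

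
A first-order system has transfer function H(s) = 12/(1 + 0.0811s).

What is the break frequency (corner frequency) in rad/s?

Corner frequency = 1/τ = 1/0.0811 = 12.33 rad/s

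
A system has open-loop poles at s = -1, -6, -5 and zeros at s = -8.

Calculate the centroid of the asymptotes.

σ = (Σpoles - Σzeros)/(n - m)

σ = (Σpoles - Σzeros)/(n - m) = (-12 - (-8))/(3 - 1) = -4/2 = -2.0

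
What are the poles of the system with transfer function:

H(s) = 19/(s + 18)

Pole is where denominator = 0: s + 18 = 0, so s = -18.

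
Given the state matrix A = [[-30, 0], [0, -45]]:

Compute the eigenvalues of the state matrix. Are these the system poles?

For diagonal matrix, eigenvalues are diagonal entries: λ₁ = -30, λ₂ = -45. Eigenvalues of A = system poles.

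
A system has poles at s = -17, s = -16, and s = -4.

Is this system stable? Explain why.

All poles are in the left half-plane. System is stable.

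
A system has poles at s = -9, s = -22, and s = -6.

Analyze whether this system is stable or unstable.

All poles are in the left half-plane. System is stable.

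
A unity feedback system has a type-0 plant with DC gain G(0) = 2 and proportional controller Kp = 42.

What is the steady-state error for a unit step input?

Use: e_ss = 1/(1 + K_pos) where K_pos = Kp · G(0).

K_pos = Kp · G(0) = 42 × 2 = 84. e_ss = 1/(1 + 84) = 0.0118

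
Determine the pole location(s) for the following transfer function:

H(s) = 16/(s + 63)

Pole is where denominator = 0: s + 63 = 0, so s = -63.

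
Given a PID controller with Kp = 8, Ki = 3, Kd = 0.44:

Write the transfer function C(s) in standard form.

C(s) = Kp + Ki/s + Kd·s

Substituting values: C(s) = 8 + 3/s + 0.44s = (0.44s² + 8s + 3)/s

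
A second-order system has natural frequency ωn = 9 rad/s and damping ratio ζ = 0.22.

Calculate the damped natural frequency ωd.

ωd = ωn√(1 - ζ²) = 9√(1 - 0.22²) = 8.78 rad/s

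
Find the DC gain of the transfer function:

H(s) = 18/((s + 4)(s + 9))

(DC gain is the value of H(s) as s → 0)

DC gain = H(0) = 18/(4 × 9) = 18/36 = 0.5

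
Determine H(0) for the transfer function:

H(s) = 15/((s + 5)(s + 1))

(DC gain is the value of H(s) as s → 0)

DC gain = H(0) = 15/(5 × 1) = 15/5 = 3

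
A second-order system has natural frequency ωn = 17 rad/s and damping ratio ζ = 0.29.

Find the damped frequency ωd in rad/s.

ωd = ωn√(1 - ζ²) = 17√(1 - 0.29²) = 16.27 rad/s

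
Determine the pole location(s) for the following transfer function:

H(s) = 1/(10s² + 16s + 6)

Discriminant = 16² - 4×10×6 = 256 - 240 = 16 > 0, so two distinct real poles. Using quadratic formula: s = (-16 ± √16)/(2×10) = (-16 ± √16)/20, with √16 = 4. s₁ = -12/20 = -0.6, s₂ = -20/20 = -1. Poles: s₁ = -0.6, s₂ = -1.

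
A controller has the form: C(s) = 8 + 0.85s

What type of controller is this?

This is a Proportional-Derivative (PD) controller.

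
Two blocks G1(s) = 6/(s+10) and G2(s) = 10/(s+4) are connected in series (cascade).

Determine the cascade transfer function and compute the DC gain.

Series: multiply transfer functions. G_eq = 6/(s+10) × 10/(s+4) = 60/((s+10)(s+4)). DC gain = 60/(10×4) = 1.5.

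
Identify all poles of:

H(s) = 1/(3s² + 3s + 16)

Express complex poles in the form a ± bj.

Discriminant = 3² - 4×3×16 = 9 - 192 = -183 < 0, so the poles are a complex conjugate pair s = (-3 ± j√183)/(2×3). Real part = -3/(2×3) = -3/6 = -0.5; imaginary part = ±√183/(2×3) ≈ 2.2546. Poles: s = -0.5 ± 2.2546j.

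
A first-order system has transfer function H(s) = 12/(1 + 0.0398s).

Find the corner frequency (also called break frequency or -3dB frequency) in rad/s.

Corner frequency = 1/τ = 1/0.0398 = 25.126 rad/s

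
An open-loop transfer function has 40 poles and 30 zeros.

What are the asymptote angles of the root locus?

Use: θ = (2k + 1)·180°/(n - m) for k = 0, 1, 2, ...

n - m = 40 - 30 = 10. Angles: θk = (2k + 1)·180°/10 = 18°, 54°, 90°, 126°, 162°, 198°, 234°, 270°, 306°, 342°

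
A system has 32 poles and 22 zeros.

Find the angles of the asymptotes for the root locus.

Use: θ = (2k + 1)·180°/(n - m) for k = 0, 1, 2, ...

n - m = 32 - 22 = 10. Angles: θk = (2k + 1)·180°/10 = 18°, 54°, 90°, 126°, 162°, 198°, 234°, 270°, 306°, 342°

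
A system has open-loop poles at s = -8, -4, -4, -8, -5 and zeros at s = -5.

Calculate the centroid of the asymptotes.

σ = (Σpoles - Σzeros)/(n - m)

σ = (Σpoles - Σzeros)/(n - m) = (-29 - (-5))/(5 - 1) = -24/4 = -6.0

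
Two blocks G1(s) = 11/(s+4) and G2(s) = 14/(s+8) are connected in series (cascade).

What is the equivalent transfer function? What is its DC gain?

Series: multiply transfer functions. G_eq = 11/(s+4) × 14/(s+8) = 154/((s+4)(s+8)). DC gain = 154/(4×8) = 4.8125.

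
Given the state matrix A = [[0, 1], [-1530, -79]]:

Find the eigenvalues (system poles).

det(A - λI) = λ² - (-79)λ + 1530 = (λ - (-45))(λ - (-34)). Eigenvalues: -45, -34.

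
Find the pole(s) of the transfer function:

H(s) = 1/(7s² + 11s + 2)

Discriminant = 11² - 4×7×2 = 121 - 56 = 65 > 0, so two distinct real poles. Using quadratic formula: s = (-11 ± √65)/(2×7) = (-11 ± √65)/14, with √65 ≈ 8.0623. s₁ ≈ -0.2098, s₂ ≈ -1.3616. Poles: s₁ = -0.2098, s₂ = -1.3616.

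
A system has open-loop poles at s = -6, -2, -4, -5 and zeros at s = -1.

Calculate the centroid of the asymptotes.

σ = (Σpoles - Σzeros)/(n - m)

σ = (Σpoles - Σzeros)/(n - m) = (-17 - (-1))/(4 - 1) = -16/3 = -5.33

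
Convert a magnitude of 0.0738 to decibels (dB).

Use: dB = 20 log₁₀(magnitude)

dB = 20 log₁₀(0.0738) = -22.6 dB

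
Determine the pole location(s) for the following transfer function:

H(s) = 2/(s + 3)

Pole is where denominator = 0: s + 3 = 0, so s = -3.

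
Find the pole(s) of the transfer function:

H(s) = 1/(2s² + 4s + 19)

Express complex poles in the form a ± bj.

Discriminant = 4² - 4×2×19 = 16 - 152 = -136 < 0, so the poles are a complex conjugate pair s = (-4 ± j√136)/(2×2). Real part = -4/(2×2) = -4/4 = -1; imaginary part = ±√136/(2×2) ≈ 2.9155. Poles: s = -1 ± 2.9155j.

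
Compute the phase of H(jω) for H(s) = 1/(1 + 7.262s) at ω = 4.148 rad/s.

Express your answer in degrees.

Phase = -arctan(ωτ) = -arctan(4.148 × 7.262) = -88.1°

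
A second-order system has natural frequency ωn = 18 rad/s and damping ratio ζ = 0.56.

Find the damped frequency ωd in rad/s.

ωd = ωn√(1 - ζ²) = 18√(1 - 0.56²) = 14.91 rad/s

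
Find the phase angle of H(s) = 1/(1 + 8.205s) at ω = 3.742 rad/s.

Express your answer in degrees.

Phase = -arctan(ωτ) = -arctan(3.742 × 8.205) = -88.1°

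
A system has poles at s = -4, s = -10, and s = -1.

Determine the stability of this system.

All poles are in the left half-plane. System is stable.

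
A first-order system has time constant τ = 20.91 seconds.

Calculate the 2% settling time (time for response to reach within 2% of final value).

For first-order system, 2% settling time ≈ 4τ = 4 × 20.91 = 83.64 s.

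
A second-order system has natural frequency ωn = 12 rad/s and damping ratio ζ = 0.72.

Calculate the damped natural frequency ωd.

ωd = ωn√(1 - ζ²) = 12√(1 - 0.72²) = 8.33 rad/s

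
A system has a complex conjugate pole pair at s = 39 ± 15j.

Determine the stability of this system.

Real part of poles is 39 (> 0, right half-plane). Unstable.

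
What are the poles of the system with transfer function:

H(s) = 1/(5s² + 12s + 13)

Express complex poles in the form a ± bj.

Discriminant = 12² - 4×5×13 = 144 - 260 = -116 < 0, so the poles are a complex conjugate pair s = (-12 ± j√116)/(2×5). Real part = -12/(2×5) = -12/10 = -1.2; imaginary part = ±√116/(2×5) ≈ 1.0770. Poles: s = -1.2 ± 1.0770j.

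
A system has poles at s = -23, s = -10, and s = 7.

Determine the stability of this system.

Pole(s) at s = 7 are not in the left half-plane. System is unstable.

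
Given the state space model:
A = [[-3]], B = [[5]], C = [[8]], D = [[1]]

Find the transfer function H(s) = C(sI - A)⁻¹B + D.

(sI - A)⁻¹ = 1/(s + 3). H(s) = 8×5/(s + 3) + 1 = (s + 43)/(s + 3).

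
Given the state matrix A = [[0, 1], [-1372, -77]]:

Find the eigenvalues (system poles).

det(A - λI) = λ² - (-77)λ + 1372 = (λ - (-28))(λ - (-49)). Eigenvalues: -28, -49.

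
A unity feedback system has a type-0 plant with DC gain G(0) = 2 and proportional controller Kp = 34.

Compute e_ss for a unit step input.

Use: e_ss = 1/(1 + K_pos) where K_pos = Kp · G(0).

K_pos = Kp · G(0) = 34 × 2 = 68. e_ss = 1/(1 + 68) = 0.0145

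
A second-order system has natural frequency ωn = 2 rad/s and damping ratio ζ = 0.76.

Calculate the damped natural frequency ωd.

ωd = ωn√(1 - ζ²) = 2√(1 - 0.76²) = 1.3 rad/s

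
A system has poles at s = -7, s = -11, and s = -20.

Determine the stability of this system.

All poles are in the left half-plane. System is stable.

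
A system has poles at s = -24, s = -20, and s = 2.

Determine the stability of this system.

Pole(s) at s = 2 are not in the left half-plane. System is unstable.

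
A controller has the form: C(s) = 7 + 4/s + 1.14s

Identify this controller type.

This is a Proportional-Integral-Derivative (PID) controller.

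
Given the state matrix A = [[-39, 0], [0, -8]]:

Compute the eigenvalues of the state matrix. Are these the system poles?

For diagonal matrix, eigenvalues are diagonal entries: λ₁ = -39, λ₂ = -8. Eigenvalues of A = system poles.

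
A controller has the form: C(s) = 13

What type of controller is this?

This is a Proportional (P) controller.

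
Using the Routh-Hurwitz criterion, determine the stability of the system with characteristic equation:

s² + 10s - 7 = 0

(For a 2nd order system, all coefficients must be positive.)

Coefficients: 1, 10, -7. c=-7 not positive, so system is unstable.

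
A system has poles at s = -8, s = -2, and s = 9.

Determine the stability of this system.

Pole(s) at s = 9 are not in the left half-plane. System is unstable.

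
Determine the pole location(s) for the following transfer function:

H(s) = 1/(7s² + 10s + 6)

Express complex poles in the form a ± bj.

Discriminant = 10² - 4×7×6 = 100 - 168 = -68 < 0, so the poles are a complex conjugate pair s = (-10 ± j√68)/(2×7). Real part = -10/(2×7) = -10/14 ≈ -0.7143; imaginary part = ±√68/(2×7) ≈ 0.5890. Poles: s = -0.7143 ± 0.5890j.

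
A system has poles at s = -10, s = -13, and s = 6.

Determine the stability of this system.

Pole(s) at s = 6 are not in the left half-plane. System is unstable.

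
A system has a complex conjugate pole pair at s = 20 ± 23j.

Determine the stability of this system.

Real part of poles is 20 (> 0, right half-plane). Unstable.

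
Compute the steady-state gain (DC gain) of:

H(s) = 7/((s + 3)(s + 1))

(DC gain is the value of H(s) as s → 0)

DC gain = H(0) = 7/(3 × 1) = 7/3 = 2.3333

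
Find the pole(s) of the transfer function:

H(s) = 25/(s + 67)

Pole is where denominator = 0: s + 67 = 0, so s = -67.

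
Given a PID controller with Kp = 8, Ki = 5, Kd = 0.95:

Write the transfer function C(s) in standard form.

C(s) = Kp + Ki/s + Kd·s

Substituting values: C(s) = 8 + 5/s + 0.95s = (0.95s² + 8s + 5)/s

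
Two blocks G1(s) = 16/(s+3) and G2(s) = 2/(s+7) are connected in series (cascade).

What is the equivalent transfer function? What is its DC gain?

Series: multiply transfer functions. G_eq = 16/(s+3) × 2/(s+7) = 32/((s+3)(s+7)). DC gain = 32/(3×7) = 1.5238.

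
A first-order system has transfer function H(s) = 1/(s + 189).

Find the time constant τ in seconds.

For H(s) = 1/(s + 1/τ), the pole is at -1/τ = -189, so τ = 1/189 = 0.0053 s.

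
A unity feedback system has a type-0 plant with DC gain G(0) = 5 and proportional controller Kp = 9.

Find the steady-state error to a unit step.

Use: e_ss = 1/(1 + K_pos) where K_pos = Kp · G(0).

K_pos = Kp · G(0) = 9 × 5 = 45. e_ss = 1/(1 + 45) = 0.0217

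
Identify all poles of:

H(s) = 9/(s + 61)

Pole is where denominator = 0: s + 61 = 0, so s = -61.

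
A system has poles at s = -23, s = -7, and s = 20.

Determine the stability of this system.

Pole(s) at s = 20 are not in the left half-plane. System is unstable.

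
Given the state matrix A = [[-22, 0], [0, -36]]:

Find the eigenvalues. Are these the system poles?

For diagonal matrix, eigenvalues are diagonal entries: λ₁ = -22, λ₂ = -36. Eigenvalues of A = system poles.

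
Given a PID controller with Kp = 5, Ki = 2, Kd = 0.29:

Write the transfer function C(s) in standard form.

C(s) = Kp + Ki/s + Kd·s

Substituting values: C(s) = 5 + 2/s + 0.29s = (0.29s² + 5s + 2)/s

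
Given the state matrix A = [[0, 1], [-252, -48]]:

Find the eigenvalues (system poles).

det(A - λI) = λ² - (-48)λ + 252 = (λ - (-6))(λ - (-42)). Eigenvalues: -6, -42.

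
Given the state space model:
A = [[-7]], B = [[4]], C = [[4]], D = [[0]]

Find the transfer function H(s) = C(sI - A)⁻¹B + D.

(sI - A)⁻¹ = 1/(s + 7). H(s) = 4 × 4/(s + 7) + 0 = 16/(s + 7).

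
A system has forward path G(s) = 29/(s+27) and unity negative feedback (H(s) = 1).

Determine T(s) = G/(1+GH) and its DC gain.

T(s) = G/(1+GH) = [29/(s+27)] / [1 + 29/(s+27)] = 29/(s+27+29) = 29/(s+56). DC gain = 29/56 = 0.5179.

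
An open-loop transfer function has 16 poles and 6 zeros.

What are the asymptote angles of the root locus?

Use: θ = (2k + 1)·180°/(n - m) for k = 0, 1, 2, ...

n - m = 16 - 6 = 10. Angles: θk = (2k + 1)·180°/10 = 18°, 54°, 90°, 126°, 162°, 198°, 234°, 270°, 306°, 342°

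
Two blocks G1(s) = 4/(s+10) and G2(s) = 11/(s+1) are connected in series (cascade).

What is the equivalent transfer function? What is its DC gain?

Series: multiply transfer functions. G_eq = 4/(s+10) × 11/(s+1) = 44/((s+10)(s+1)). DC gain = 44/(10×1) = 4.4.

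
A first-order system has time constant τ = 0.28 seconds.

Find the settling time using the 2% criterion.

For first-order system, 2% settling time ≈ 4τ = 4 × 0.28 = 1.12 s.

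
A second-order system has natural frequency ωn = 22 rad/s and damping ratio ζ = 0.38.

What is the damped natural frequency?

ωd = ωn√(1 - ζ²) = 22√(1 - 0.38²) = 20.35 rad/s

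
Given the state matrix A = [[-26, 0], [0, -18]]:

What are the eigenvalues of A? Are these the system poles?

For diagonal matrix, eigenvalues are diagonal entries: λ₁ = -26, λ₂ = -18. Eigenvalues of A = system poles.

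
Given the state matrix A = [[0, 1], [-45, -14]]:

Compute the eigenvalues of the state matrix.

det(A - λI) = λ² - (-14)λ + 45 = (λ - (-9))(λ - (-5)). Eigenvalues: -9, -5.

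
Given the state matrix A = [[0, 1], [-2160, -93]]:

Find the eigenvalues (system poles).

det(A - λI) = λ² - (-93)λ + 2160 = (λ - (-48))(λ - (-45)). Eigenvalues: -48, -45.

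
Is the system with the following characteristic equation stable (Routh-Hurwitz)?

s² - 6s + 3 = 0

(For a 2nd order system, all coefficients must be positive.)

Coefficients: 1, -6, 3. b=-6 not positive, so system is unstable.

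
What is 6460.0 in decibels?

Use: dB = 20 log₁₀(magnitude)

dB = 20 log₁₀(6460.0) = 76.2 dB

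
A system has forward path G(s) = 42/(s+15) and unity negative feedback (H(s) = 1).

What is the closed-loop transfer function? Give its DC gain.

T(s) = G/(1+GH) = [42/(s+15)] / [1 + 42/(s+15)] = 42/(s+15+42) = 42/(s+57). DC gain = 42/57 = 0.7368.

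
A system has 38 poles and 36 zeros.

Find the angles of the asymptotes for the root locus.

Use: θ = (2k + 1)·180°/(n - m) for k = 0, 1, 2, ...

n - m = 38 - 36 = 2. Angles: θk = (2k + 1)·180°/2 = 90°, 270°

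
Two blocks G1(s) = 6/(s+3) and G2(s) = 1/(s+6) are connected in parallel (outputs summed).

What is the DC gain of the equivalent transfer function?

Parallel: G_eq = G1 + G2. DC gain = G1(0) + G2(0) = 6/3 + 1/6 = 2 + 0.1667 = 2.1667.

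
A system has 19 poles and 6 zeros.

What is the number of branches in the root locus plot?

Root locus has n branches where n = number of poles = 19.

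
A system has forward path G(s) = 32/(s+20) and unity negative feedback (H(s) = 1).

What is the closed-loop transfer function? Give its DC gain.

T(s) = G/(1+GH) = [32/(s+20)] / [1 + 32/(s+20)] = 32/(s+20+32) = 32/(s+52). DC gain = 32/52 = 0.6154.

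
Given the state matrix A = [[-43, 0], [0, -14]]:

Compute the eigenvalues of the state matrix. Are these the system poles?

For diagonal matrix, eigenvalues are diagonal entries: λ₁ = -43, λ₂ = -14. Eigenvalues of A = system poles.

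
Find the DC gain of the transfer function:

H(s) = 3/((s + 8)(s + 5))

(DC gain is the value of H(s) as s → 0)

DC gain = H(0) = 3/(8 × 5) = 3/40 = 0.075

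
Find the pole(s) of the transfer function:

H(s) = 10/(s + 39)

Pole is where denominator = 0: s + 39 = 0, so s = -39.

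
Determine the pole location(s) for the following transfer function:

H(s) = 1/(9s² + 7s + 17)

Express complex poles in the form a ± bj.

Discriminant = 7² - 4×9×17 = 49 - 612 = -563 < 0, so the poles are a complex conjugate pair s = (-7 ± j√563)/(2×9). Real part = -7/(2×9) = -7/18 ≈ -0.3889; imaginary part = ±√563/(2×9) ≈ 1.3182. Poles: s = -0.3889 ± 1.3182j.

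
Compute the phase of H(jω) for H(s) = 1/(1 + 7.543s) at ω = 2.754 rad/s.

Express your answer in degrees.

Phase = -arctan(ωτ) = -arctan(2.754 × 7.543) = -87.2°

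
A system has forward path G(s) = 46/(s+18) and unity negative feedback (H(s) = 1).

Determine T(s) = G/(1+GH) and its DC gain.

T(s) = G/(1+GH) = [46/(s+18)] / [1 + 46/(s+18)] = 46/(s+18+46) = 46/(s+64). DC gain = 46/64 = 0.71875.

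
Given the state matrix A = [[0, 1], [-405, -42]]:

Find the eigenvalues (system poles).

det(A - λI) = λ² - (-42)λ + 405 = (λ - (-15))(λ - (-27)). Eigenvalues: -15, -27.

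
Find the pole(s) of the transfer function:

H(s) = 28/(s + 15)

Pole is where denominator = 0: s + 15 = 0, so s = -15.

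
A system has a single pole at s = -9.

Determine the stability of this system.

Pole at s = -9 is in the left half-plane. Stable.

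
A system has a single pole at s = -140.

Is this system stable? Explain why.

Pole at s = -140 is in the left half-plane. Stable.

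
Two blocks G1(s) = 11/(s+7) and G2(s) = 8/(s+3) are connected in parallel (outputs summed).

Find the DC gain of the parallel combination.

Parallel: G_eq = G1 + G2. DC gain = G1(0) + G2(0) = 11/7 + 8/3 = 1.5714 + 2.6667 = 4.2381.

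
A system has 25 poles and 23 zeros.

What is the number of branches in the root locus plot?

Root locus has n branches where n = number of poles = 25.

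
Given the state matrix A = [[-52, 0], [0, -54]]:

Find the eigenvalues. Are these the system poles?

For diagonal matrix, eigenvalues are diagonal entries: λ₁ = -52, λ₂ = -54. Eigenvalues of A = system poles.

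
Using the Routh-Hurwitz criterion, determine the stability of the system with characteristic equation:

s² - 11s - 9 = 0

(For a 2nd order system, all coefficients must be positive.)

Coefficients: 1, -11, -9. b=-11, c=-9 not positive, so system is unstable.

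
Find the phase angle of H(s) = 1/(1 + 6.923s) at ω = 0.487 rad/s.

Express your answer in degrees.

Phase = -arctan(ωτ) = -arctan(0.487 × 6.923) = -73.5°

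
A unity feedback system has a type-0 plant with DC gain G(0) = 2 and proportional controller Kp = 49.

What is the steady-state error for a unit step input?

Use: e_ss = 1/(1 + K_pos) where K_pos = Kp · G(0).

K_pos = Kp · G(0) = 49 × 2 = 98. e_ss = 1/(1 + 98) = 0.0101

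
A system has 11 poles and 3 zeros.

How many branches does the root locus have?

Root locus has n branches where n = number of poles = 11.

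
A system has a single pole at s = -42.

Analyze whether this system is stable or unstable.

Pole at s = -42 is in the left half-plane. Stable.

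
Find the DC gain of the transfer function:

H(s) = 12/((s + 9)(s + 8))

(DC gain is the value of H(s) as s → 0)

DC gain = H(0) = 12/(9 × 8) = 12/72 = 0.1667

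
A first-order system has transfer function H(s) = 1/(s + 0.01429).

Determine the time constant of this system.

For H(s) = 1/(s + 1/τ), the pole is at -1/τ = -0.01429, so τ = 1/0.01429 = 69.98 s.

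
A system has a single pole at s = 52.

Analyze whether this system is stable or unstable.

Pole at s = 52 is in the right half-plane. Unstable.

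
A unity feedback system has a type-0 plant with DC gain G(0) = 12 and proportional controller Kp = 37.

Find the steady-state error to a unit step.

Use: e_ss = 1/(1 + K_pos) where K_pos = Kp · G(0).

K_pos = Kp · G(0) = 37 × 12 = 444. e_ss = 1/(1 + 444) = 0.0022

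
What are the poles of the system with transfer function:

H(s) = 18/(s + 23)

Pole is where denominator = 0: s + 23 = 0, so s = -23.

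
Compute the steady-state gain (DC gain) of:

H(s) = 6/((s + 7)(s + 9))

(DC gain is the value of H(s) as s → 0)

DC gain = H(0) = 6/(7 × 9) = 6/63 = 0.0952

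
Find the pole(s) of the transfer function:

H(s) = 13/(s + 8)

Pole is where denominator = 0: s + 8 = 0, so s = -8.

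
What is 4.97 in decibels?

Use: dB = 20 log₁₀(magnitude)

dB = 20 log₁₀(4.97) = 13.9 dB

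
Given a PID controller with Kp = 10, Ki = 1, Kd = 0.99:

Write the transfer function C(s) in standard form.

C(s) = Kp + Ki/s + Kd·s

Substituting values: C(s) = 10 + 1/s + 0.99s = (0.99s² + 10s + 1)/s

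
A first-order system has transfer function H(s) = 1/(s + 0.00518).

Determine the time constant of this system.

For H(s) = 1/(s + 1/τ), the pole is at -1/τ = -0.00518, so τ = 1/0.00518 = 193.1 s.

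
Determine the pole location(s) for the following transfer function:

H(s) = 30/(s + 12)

Pole is where denominator = 0: s + 12 = 0, so s = -12.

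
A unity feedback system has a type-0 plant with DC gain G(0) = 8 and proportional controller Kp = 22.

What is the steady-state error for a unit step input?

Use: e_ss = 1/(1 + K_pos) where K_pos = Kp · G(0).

K_pos = Kp · G(0) = 22 × 8 = 176. e_ss = 1/(1 + 176) = 0.0056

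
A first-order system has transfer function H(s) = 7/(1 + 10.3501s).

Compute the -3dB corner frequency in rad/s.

Corner frequency = 1/τ = 1/10.3501 = 0.097 rad/s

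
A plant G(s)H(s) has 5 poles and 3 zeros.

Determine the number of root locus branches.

Root locus has n branches where n = number of poles = 5.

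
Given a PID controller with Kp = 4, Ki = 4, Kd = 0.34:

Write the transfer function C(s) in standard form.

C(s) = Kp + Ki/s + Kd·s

Substituting values: C(s) = 4 + 4/s + 0.34s = (0.34s² + 4s + 4)/s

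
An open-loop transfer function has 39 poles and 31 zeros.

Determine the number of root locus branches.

Root locus has n branches where n = number of poles = 39.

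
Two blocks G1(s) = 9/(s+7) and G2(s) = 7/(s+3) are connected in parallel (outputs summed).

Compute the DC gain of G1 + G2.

Parallel: G_eq = G1 + G2. DC gain = G1(0) + G2(0) = 9/7 + 7/3 = 1.2857 + 2.3333 = 3.6190.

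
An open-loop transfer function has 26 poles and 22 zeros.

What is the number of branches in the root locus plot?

Root locus has n branches where n = number of poles = 26.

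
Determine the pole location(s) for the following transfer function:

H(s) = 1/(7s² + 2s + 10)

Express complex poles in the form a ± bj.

Discriminant = 2² - 4×7×10 = 4 - 280 = -276 < 0, so the poles are a complex conjugate pair s = (-2 ± j√276)/(2×7). Real part = -2/(2×7) = -2/14 ≈ -0.1429; imaginary part = ±√276/(2×7) ≈ 1.1867. Poles: s = -0.1429 ± 1.1867j.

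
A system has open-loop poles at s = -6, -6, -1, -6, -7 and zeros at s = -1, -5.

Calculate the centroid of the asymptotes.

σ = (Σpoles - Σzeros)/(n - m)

σ = (Σpoles - Σzeros)/(n - m) = (-26 - (-6))/(5 - 2) = -20/3 = -6.67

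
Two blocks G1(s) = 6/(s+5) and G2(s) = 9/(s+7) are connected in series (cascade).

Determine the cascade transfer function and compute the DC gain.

Series: multiply transfer functions. G_eq = 6/(s+5) × 9/(s+7) = 54/((s+5)(s+7)). DC gain = 54/(5×7) = 1.5429.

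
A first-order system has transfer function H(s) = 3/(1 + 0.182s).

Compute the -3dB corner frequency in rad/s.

Corner frequency = 1/τ = 1/0.182 = 5.495 rad/s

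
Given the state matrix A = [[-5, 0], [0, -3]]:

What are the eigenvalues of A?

For diagonal matrix, eigenvalues are diagonal entries: λ₁ = -5, λ₂ = -3.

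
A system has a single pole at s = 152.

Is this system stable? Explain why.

Pole at s = 152 is in the right half-plane. Unstable.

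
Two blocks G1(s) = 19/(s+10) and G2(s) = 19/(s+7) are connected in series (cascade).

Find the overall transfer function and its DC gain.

Series: multiply transfer functions. G_eq = 19/(s+10) × 19/(s+7) = 361/((s+10)(s+7)). DC gain = 361/(10×7) = 5.1571.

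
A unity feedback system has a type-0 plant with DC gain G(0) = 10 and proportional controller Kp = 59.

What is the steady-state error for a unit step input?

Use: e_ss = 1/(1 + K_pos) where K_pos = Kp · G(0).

K_pos = Kp · G(0) = 59 × 10 = 590. e_ss = 1/(1 + 590) = 0.0017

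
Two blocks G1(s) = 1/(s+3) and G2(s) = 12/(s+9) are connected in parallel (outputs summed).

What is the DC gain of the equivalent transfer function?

Parallel: G_eq = G1 + G2. DC gain = G1(0) + G2(0) = 1/3 + 12/9 = 0.3333 + 1.3333 = 1.6667.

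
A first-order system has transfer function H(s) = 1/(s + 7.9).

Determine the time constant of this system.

For H(s) = 1/(s + 1/τ), the pole is at -1/τ = -7.9, so τ = 1/7.9 = 0.1266 s.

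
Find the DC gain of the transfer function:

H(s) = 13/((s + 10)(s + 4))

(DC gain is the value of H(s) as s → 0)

DC gain = H(0) = 13/(10 × 4) = 13/40 = 0.325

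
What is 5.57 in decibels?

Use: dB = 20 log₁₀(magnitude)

dB = 20 log₁₀(5.57) = 14.9 dB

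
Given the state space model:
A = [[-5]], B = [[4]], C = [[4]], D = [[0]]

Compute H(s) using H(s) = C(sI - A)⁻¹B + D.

(sI - A)⁻¹ = 1/(s + 5). H(s) = 4 × 4/(s + 5) + 0 = 16/(s + 5).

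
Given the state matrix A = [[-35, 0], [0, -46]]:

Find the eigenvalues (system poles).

For diagonal matrix, eigenvalues are diagonal entries: λ₁ = -35, λ₂ = -46.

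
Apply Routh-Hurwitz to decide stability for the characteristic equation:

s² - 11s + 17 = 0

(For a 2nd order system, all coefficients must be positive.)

Coefficients: 1, -11, 17. b=-11 not positive, so system is unstable.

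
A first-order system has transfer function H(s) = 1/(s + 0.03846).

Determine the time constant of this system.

For H(s) = 1/(s + 1/τ), the pole is at -1/τ = -0.03846, so τ = 1/0.03846 = 26 s.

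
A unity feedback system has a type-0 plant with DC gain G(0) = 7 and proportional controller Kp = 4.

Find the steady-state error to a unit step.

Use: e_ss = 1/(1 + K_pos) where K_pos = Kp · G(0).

K_pos = Kp · G(0) = 4 × 7 = 28. e_ss = 1/(1 + 28) = 0.0345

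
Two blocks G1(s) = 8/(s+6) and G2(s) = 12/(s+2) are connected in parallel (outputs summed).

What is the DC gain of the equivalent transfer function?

Parallel: G_eq = G1 + G2. DC gain = G1(0) + G2(0) = 8/6 + 12/2 = 1.3333 + 6 = 7.3333.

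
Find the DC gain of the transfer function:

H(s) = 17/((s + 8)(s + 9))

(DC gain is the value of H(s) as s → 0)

DC gain = H(0) = 17/(8 × 9) = 17/72 = 0.2361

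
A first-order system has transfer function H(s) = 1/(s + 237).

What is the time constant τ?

For H(s) = 1/(s + 1/τ), the pole is at -1/τ = -237, so τ = 1/237 = 0.0042 s.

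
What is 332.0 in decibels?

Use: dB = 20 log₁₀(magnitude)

dB = 20 log₁₀(332.0) = 50.4 dB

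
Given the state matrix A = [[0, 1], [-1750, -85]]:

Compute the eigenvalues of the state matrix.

det(A - λI) = λ² - (-85)λ + 1750 = (λ - (-35))(λ - (-50)). Eigenvalues: -35, -50.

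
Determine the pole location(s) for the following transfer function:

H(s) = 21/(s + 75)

Pole is where denominator = 0: s + 75 = 0, so s = -75.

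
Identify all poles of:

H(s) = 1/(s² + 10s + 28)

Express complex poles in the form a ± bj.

Discriminant = 10² - 4×1×28 = 100 - 112 = -12 < 0, so the poles are a complex conjugate pair s = (-10 ± j√12)/(2×1). Real part = -10/(2×1) = -10/2 = -5; imaginary part = ±√12/(2×1) ≈ 1.7321. Poles: s = -5 ± 1.7321j.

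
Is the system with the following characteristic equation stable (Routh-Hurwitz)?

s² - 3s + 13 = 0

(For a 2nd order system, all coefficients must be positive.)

Coefficients: 1, -3, 13. b=-3 not positive, so system is unstable.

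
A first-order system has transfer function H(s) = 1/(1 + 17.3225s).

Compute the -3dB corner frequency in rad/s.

Corner frequency = 1/τ = 1/17.3225 = 0.058 rad/s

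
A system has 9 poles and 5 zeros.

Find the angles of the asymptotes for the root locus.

n - m = 9 - 5 = 4. Angles: θk = (2k + 1)·180°/4 = 45°, 135°, 225°, 315°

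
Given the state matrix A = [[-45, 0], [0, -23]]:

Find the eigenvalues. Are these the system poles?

For diagonal matrix, eigenvalues are diagonal entries: λ₁ = -45, λ₂ = -23. Eigenvalues of A = system poles.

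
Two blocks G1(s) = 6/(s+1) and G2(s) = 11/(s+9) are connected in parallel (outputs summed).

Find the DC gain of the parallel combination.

Parallel: G_eq = G1 + G2. DC gain = G1(0) + G2(0) = 6/1 + 11/9 = 6 + 1.2222 = 7.2222.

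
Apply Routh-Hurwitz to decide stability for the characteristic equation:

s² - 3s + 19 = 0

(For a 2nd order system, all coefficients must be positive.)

Coefficients: 1, -3, 19. b=-3 not positive, so system is unstable.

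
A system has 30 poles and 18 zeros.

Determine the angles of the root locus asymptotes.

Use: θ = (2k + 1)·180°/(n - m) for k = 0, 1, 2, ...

n - m = 30 - 18 = 12. Angles: θk = (2k + 1)·180°/12 = 15°, 45°, 75°, 105°, 135°, 165°, 195°, 225°, 255°, 285°, 315°, 345°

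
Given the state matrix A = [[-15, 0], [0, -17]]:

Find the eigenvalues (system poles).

For diagonal matrix, eigenvalues are diagonal entries: λ₁ = -15, λ₂ = -17.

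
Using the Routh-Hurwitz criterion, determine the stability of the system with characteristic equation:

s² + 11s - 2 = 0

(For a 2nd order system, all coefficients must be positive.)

Coefficients: 1, 11, -2. c=-2 not positive, so system is unstable.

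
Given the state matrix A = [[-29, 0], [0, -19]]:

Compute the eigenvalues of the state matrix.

For diagonal matrix, eigenvalues are diagonal entries: λ₁ = -29, λ₂ = -19.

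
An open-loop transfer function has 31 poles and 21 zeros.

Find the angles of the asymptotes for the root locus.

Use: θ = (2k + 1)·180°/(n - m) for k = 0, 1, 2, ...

n - m = 31 - 21 = 10. Angles: θk = (2k + 1)·180°/10 = 18°, 54°, 90°, 126°, 162°, 198°, 234°, 270°, 306°, 342°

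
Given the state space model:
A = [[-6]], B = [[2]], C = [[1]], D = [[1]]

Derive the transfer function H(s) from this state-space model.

(sI - A)⁻¹ = 1/(s + 6). H(s) = 1×2/(s + 6) + 1 = (s + 8)/(s + 6).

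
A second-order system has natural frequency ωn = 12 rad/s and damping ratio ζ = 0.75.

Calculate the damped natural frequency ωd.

ωd = ωn√(1 - ζ²) = 12√(1 - 0.75²) = 7.94 rad/s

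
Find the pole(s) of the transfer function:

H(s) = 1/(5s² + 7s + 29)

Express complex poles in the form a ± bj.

Discriminant = 7² - 4×5×29 = 49 - 580 = -531 < 0, so the poles are a complex conjugate pair s = (-7 ± j√531)/(2×5). Real part = -7/(2×5) = -7/10 = -0.7; imaginary part = ±√531/(2×5) ≈ 2.3043. Poles: s = -0.7 ± 2.3043j.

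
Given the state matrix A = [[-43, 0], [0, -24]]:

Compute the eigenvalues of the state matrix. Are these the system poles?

For diagonal matrix, eigenvalues are diagonal entries: λ₁ = -43, λ₂ = -24. Eigenvalues of A = system poles.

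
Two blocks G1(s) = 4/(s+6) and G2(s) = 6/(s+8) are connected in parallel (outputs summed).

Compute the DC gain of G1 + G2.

Parallel: G_eq = G1 + G2. DC gain = G1(0) + G2(0) = 4/6 + 6/8 = 0.6667 + 0.75 = 1.4167.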